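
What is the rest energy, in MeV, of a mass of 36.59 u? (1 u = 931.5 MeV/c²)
E = mc² = 34080 MeV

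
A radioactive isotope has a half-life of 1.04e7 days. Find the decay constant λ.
λ = ln(2)/t½ = 6.665e-8 day⁻¹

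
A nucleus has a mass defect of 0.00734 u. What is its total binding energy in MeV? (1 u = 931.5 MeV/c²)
B.E. = Δm × 931.5 = 6.837 MeV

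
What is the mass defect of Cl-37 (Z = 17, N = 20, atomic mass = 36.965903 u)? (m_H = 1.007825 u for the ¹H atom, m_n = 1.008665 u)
Δm = Z·m_H + N·m_n − M = 0.3404 u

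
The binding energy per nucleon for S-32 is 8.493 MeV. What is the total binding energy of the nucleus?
B.E. = 8.493 × 32 = 271.8 MeV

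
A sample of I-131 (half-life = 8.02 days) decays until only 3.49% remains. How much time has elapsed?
t = t½ × log₂(N₀/N) = 38.82 days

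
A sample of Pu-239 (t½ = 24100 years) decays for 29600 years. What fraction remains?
N/N₀ = (1/2)^(t/t½) = 0.4268 = 42.7%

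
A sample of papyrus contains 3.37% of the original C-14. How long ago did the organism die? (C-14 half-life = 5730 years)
Age = t½ × log₂(1/ratio) = 28030 years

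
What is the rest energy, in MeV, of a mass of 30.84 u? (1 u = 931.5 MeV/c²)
E = mc² = 28730 MeV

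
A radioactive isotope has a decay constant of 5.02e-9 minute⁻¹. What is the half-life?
t½ = ln(2)/λ = 1.381e8 minutes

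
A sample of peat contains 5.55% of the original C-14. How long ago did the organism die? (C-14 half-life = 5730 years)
Age = t½ × log₂(1/ratio) = 23900 years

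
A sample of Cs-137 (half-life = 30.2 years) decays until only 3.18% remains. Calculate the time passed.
t = t½ × log₂(N₀/N) = 150.2 years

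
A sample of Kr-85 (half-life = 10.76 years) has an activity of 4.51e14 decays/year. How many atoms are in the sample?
N = A/λ = 7.001e15 atoms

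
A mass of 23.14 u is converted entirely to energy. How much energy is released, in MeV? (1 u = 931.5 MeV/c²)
E = mc² = 21550 MeV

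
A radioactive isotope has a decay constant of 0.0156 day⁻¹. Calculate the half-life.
t½ = ln(2)/λ = 44.43 days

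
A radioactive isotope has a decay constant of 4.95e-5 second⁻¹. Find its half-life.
t½ = ln(2)/λ = 14000 seconds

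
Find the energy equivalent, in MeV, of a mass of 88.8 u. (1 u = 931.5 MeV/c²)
E = mc² = 82720 MeV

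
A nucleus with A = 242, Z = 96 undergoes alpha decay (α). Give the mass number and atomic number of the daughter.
Daughter: A = 238, Z = 94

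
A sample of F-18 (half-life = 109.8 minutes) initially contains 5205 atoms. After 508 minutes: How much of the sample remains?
N = N₀(1/2)^(t/t½) = 210.7 atoms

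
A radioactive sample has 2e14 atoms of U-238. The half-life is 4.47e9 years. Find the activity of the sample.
A = λN = 31010 decays/year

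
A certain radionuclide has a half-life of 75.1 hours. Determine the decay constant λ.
λ = ln(2)/t½ = 0.00923 hour⁻¹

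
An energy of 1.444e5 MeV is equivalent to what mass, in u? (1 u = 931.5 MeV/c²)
m = E/c² = 155 u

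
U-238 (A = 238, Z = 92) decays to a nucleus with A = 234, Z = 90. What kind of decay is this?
ΔA = -4, ΔZ = -2 ⇒ alpha decay (α)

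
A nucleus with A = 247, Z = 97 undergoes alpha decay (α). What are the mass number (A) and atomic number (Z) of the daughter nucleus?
Daughter: A = 243, Z = 95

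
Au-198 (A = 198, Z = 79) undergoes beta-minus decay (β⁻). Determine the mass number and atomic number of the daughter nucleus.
Daughter: A = 198, Z = 80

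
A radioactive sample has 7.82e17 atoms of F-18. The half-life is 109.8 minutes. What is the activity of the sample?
A = λN = 4.937e15 decays/minute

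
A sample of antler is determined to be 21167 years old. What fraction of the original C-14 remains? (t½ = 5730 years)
N/N₀ = (1/2)^(t/t½) = 0.07726 = 7.73%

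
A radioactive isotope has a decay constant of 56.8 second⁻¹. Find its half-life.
t½ = ln(2)/λ = 0.0122 seconds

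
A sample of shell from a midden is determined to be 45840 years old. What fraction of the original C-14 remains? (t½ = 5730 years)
N/N₀ = (1/2)^(t/t½) = 0.003906 = 0.391%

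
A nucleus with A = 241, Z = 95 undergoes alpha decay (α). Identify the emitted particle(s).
α particle = ⁴₂He (2 protons + 2 neutrons)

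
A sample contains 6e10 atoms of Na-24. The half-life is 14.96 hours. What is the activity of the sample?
A = λN = 2.78e9 decays/hour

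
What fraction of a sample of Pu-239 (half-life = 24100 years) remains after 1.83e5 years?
N/N₀ = (1/2)^(t/t½) = 0.005178 = 0.518%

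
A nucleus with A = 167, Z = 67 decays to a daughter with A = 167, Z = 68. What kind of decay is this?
ΔA = 0, ΔZ = +1 ⇒ beta-minus decay (β⁻)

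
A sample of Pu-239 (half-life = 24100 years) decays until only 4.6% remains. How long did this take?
t = t½ × log₂(N₀/N) = 1.071e5 years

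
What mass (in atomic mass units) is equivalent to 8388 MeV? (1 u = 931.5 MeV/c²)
m = E/c² = 9.005 u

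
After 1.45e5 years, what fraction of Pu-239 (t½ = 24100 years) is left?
N/N₀ = (1/2)^(t/t½) = 0.01545 = 1.54%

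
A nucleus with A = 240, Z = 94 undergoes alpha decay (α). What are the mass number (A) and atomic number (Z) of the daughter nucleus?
Daughter: A = 236, Z = 92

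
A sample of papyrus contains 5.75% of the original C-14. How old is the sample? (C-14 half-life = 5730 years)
Age = t½ × log₂(1/ratio) = 23610 years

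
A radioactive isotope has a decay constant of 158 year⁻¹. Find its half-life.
t½ = ln(2)/λ = 0.004387 years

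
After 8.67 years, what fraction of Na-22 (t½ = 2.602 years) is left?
N/N₀ = (1/2)^(t/t½) = 0.0993 = 9.93%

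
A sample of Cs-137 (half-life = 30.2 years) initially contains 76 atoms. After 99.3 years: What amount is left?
N = N₀(1/2)^(t/t½) = 7.78 atoms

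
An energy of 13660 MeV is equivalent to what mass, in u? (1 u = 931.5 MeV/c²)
m = E/c² = 14.66 u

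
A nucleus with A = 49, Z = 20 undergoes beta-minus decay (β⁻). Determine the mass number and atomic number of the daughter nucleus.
Daughter: A = 49, Z = 21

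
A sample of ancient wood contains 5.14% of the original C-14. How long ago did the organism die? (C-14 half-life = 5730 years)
Age = t½ × log₂(1/ratio) = 24540 years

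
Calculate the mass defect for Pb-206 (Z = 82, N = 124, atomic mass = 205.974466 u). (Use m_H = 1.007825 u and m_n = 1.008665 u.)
Δm = Z·m_H + N·m_n − M = 1.742 u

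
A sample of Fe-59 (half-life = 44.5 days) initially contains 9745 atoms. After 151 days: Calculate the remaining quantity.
N = N₀(1/2)^(t/t½) = 927.5 atoms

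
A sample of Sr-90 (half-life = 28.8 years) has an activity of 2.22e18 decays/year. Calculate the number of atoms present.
N = A/λ = 9.224e19 atoms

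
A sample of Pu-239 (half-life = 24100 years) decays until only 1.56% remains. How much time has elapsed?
t = t½ × log₂(N₀/N) = 1.447e5 years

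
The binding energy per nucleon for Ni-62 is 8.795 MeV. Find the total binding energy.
B.E. = 8.795 × 62 = 545.3 MeV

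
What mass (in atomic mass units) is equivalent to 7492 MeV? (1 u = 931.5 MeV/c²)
m = E/c² = 8.043 u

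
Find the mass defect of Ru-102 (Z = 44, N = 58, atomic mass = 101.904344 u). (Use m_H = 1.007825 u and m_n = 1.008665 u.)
Δm = Z·m_H + N·m_n − M = 0.9425 u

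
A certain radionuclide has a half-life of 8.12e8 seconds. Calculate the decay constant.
λ = ln(2)/t½ = 8.536e-10 second⁻¹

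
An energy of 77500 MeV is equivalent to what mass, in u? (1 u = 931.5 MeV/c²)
m = E/c² = 83.2 u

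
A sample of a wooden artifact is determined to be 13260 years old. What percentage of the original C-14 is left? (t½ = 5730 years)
N/N₀ = (1/2)^(t/t½) = 0.2011 = 20.1%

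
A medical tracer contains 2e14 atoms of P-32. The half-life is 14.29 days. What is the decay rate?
A = λN = 9.701e12 decays/day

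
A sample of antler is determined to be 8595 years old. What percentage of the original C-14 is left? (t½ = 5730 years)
N/N₀ = (1/2)^(t/t½) = 0.3536 = 35.4%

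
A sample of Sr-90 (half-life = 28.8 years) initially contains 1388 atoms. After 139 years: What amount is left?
N = N₀(1/2)^(t/t½) = 48.92 atoms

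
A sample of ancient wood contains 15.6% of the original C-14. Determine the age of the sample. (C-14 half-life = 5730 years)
Age = t½ × log₂(1/ratio) = 15360 years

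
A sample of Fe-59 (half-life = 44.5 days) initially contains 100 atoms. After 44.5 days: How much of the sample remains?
N = N₀(1/2)^(t/t½) = 50 atoms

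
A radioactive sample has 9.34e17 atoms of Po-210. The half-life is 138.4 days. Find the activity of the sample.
A = λN = 4.678e15 decays/day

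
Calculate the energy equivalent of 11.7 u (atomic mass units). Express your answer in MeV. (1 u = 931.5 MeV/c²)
E = mc² = 10900 MeV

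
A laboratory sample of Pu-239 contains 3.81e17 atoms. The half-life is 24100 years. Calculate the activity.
A = λN = 1.096e13 decays/year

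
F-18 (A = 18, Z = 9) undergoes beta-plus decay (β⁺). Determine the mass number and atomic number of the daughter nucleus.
Daughter: A = 18, Z = 8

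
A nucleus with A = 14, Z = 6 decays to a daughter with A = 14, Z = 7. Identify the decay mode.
ΔA = 0, ΔZ = +1 ⇒ beta-minus decay (β⁻)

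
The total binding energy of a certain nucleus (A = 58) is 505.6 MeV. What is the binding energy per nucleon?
B.E./A = 505.6/58 = 8.717 MeV/nucleon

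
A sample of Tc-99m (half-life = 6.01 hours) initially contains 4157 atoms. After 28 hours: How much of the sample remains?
N = N₀(1/2)^(t/t½) = 164.6 atoms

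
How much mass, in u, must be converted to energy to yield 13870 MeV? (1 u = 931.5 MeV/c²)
m = E/c² = 14.89 u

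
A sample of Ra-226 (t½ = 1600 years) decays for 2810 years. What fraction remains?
N/N₀ = (1/2)^(t/t½) = 0.296 = 29.6%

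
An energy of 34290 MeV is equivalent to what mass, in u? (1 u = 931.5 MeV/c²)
m = E/c² = 36.81 u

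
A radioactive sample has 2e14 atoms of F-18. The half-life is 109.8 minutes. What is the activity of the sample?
A = λN = 1.263e12 decays/minute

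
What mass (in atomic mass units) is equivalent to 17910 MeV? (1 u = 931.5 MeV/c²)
m = E/c² = 19.23 u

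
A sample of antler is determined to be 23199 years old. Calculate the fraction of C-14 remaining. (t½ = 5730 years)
N/N₀ = (1/2)^(t/t½) = 0.06043 = 6.04%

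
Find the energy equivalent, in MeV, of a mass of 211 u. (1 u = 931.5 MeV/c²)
E = mc² = 1.965e5 MeV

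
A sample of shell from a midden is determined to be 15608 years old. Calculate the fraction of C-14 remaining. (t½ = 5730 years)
N/N₀ = (1/2)^(t/t½) = 0.1514 = 15.1%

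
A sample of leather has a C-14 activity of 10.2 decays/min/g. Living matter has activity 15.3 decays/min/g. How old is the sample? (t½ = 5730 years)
Age = t½ × log₂(A₀/A) = 3352 years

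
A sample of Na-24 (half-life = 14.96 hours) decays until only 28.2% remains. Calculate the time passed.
t = t½ × log₂(N₀/N) = 27.32 hours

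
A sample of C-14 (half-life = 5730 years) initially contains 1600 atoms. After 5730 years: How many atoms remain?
N = N₀(1/2)^(t/t½) = 800 atoms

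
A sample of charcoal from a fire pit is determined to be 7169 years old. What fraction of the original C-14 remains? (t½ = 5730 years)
N/N₀ = (1/2)^(t/t½) = 0.4201 = 42%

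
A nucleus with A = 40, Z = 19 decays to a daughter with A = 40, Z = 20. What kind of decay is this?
ΔA = 0, ΔZ = +1 ⇒ beta-minus decay (β⁻)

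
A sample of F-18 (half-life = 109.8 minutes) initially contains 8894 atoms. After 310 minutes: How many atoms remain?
N = N₀(1/2)^(t/t½) = 1257 atoms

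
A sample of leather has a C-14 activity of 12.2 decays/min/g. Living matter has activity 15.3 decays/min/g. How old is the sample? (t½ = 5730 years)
Age = t½ × log₂(A₀/A) = 1872 years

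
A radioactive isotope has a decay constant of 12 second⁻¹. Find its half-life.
t½ = ln(2)/λ = 0.05776 seconds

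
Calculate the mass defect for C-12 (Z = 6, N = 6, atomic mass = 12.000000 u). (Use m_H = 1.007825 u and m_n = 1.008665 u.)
Δm = Z·m_H + N·m_n − M = 0.09894 u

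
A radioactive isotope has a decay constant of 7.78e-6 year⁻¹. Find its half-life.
t½ = ln(2)/λ = 89090 years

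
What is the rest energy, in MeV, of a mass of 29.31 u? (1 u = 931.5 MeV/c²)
E = mc² = 27300 MeV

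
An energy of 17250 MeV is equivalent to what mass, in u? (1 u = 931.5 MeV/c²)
m = E/c² = 18.52 u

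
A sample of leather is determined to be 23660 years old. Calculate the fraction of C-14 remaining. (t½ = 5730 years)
N/N₀ = (1/2)^(t/t½) = 0.05715 = 5.71%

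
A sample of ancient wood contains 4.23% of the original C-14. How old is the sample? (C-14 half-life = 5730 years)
Age = t½ × log₂(1/ratio) = 26150 years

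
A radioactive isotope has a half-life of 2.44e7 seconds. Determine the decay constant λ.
λ = ln(2)/t½ = 2.841e-8 second⁻¹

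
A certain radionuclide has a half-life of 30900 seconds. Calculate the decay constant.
λ = ln(2)/t½ = 2.243e-5 second⁻¹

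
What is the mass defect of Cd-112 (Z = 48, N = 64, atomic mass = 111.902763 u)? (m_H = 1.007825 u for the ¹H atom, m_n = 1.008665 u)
Δm = Z·m_H + N·m_n − M = 1.027 u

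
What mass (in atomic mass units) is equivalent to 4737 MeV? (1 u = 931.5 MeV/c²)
m = E/c² = 5.085 u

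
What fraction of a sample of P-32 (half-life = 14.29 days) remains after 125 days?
N/N₀ = (1/2)^(t/t½) = 0.002327 = 0.233%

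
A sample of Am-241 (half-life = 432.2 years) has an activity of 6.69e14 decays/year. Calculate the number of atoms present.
N = A/λ = 4.171e17 atoms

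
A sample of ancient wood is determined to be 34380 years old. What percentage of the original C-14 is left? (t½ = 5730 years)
N/N₀ = (1/2)^(t/t½) = 0.01562 = 1.56%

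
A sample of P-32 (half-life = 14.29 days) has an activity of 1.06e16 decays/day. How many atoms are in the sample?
N = A/λ = 2.185e17 atoms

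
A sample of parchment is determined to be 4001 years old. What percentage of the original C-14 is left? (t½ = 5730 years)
N/N₀ = (1/2)^(t/t½) = 0.6163 = 61.6%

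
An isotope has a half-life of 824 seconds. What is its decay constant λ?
λ = ln(2)/t½ = 8.412e-4 second⁻¹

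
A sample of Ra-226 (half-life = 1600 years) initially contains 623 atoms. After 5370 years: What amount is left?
N = N₀(1/2)^(t/t½) = 60.84 atoms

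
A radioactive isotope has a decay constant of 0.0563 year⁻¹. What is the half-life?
t½ = ln(2)/λ = 12.31 years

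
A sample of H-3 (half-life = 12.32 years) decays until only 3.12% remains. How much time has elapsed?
t = t½ × log₂(N₀/N) = 61.63 years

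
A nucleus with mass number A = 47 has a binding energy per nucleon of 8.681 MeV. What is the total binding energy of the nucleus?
B.E. = 8.681 × 47 = 408 MeV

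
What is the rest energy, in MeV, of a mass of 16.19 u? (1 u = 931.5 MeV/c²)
E = mc² = 15080 MeV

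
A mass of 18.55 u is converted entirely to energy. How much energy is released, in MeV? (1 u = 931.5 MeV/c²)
E = mc² = 17280 MeV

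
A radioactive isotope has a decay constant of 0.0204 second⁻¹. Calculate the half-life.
t½ = ln(2)/λ = 33.98 seconds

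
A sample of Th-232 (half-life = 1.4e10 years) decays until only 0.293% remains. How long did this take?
t = t½ × log₂(N₀/N) = 1.178e11 years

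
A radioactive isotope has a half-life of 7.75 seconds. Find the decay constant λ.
λ = ln(2)/t½ = 0.08944 second⁻¹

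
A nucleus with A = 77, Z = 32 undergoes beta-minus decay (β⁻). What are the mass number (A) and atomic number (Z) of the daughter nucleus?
Daughter: A = 77, Z = 33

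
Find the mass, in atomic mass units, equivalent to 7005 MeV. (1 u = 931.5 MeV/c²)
m = E/c² = 7.52 u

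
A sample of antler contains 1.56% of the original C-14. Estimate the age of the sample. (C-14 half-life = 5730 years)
Age = t½ × log₂(1/ratio) = 34390 years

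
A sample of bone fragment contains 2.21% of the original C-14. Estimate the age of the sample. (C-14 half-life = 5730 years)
Age = t½ × log₂(1/ratio) = 31510 years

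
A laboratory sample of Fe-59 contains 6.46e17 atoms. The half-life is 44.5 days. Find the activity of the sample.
A = λN = 1.006e16 decays/day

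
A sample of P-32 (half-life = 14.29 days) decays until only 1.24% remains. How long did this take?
t = t½ × log₂(N₀/N) = 90.51 days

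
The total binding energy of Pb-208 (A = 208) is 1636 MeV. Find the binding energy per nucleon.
B.E./A = 1636/208 = 7.865 MeV/nucleon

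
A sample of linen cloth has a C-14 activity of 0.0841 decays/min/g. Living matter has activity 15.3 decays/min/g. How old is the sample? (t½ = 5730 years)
Age = t½ × log₂(A₀/A) = 43020 years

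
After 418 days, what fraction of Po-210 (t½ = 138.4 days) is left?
N/N₀ = (1/2)^(t/t½) = 0.1233 = 12.3%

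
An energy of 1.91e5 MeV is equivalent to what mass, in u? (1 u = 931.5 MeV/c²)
m = E/c² = 205 u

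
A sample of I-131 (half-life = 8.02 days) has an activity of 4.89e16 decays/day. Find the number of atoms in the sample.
N = A/λ = 5.658e17 atoms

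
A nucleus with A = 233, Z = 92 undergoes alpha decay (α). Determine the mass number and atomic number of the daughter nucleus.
Daughter: A = 229, Z = 90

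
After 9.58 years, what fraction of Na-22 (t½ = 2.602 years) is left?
N/N₀ = (1/2)^(t/t½) = 0.07792 = 7.79%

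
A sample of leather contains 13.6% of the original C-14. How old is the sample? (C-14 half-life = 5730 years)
Age = t½ × log₂(1/ratio) = 16490 years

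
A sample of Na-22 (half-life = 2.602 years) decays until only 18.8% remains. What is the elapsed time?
t = t½ × log₂(N₀/N) = 6.274 years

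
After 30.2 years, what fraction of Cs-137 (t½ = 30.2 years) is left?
N/N₀ = (1/2)^(t/t½) = 0.5 = 50%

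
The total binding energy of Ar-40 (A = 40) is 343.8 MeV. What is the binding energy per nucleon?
B.E./A = 343.8/40 = 8.595 MeV/nucleon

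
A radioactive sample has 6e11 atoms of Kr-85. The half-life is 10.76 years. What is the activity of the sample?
A = λN = 3.865e10 decays/year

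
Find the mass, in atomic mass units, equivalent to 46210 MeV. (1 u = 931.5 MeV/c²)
m = E/c² = 49.61 u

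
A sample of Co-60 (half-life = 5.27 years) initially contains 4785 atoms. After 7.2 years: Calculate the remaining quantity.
N = N₀(1/2)^(t/t½) = 1856 atoms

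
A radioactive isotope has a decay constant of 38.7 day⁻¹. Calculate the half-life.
t½ = ln(2)/λ = 0.01791 days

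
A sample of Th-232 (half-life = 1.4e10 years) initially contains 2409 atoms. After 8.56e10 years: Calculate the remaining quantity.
N = N₀(1/2)^(t/t½) = 34.77 atoms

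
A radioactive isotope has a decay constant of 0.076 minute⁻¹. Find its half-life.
t½ = ln(2)/λ = 9.12 minutes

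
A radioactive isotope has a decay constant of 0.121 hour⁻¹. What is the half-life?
t½ = ln(2)/λ = 5.728 hours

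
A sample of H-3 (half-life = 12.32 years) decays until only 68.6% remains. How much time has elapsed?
t = t½ × log₂(N₀/N) = 6.699 years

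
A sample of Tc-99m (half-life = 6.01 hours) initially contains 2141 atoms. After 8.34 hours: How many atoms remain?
N = N₀(1/2)^(t/t½) = 818.2 atoms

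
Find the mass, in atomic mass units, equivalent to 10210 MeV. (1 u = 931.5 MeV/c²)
m = E/c² = 10.96 u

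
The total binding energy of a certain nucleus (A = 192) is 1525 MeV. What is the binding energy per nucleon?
B.E./A = 1525/192 = 7.943 MeV/nucleon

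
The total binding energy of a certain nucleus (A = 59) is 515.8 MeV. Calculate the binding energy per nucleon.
B.E./A = 515.8/59 = 8.742 MeV/nucleon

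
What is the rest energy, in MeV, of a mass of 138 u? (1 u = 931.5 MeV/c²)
E = mc² = 1.285e5 MeV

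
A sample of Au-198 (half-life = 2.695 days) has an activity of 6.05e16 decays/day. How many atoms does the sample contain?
N = A/λ = 2.352e17 atoms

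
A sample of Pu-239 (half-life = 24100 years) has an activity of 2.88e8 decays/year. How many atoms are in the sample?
N = A/λ = 1.001e13 atoms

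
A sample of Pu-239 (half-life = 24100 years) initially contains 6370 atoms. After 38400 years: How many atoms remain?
N = N₀(1/2)^(t/t½) = 2111 atoms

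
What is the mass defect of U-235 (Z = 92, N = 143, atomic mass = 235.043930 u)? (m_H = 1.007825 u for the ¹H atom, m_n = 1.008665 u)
Δm = Z·m_H + N·m_n − M = 1.915 u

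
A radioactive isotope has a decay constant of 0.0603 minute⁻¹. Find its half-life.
t½ = ln(2)/λ = 11.49 minutes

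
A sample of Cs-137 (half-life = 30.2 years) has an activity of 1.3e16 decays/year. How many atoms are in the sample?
N = A/λ = 5.664e17 atoms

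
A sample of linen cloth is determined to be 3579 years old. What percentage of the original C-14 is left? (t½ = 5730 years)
N/N₀ = (1/2)^(t/t½) = 0.6486 = 64.9%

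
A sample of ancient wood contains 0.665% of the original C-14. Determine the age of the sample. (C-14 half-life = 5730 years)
Age = t½ × log₂(1/ratio) = 41440 years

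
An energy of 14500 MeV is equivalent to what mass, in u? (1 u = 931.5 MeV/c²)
m = E/c² = 15.57 u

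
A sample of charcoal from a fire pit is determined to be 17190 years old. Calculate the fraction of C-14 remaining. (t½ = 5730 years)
N/N₀ = (1/2)^(t/t½) = 0.125 = 12.5%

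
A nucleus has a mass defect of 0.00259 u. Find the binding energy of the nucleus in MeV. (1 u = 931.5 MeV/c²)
B.E. = Δm × 931.5 = 2.413 MeV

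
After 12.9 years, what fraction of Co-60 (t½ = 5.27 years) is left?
N/N₀ = (1/2)^(t/t½) = 0.1833 = 18.3%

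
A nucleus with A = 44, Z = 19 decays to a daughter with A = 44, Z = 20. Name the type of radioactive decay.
ΔA = 0, ΔZ = +1 ⇒ beta-minus decay (β⁻)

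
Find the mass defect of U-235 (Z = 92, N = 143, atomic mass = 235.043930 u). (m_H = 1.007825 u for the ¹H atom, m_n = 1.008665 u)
Δm = Z·m_H + N·m_n − M = 1.915 u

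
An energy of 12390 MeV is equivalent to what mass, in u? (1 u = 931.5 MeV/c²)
m = E/c² = 13.3 u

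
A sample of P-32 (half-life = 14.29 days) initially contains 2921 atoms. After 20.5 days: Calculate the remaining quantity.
N = N₀(1/2)^(t/t½) = 1081 atoms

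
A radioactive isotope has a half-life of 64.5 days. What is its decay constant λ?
λ = ln(2)/t½ = 0.01075 day⁻¹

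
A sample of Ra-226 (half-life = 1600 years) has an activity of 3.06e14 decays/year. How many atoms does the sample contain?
N = A/λ = 7.063e17 atoms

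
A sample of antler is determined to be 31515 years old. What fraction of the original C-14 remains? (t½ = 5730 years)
N/N₀ = (1/2)^(t/t½) = 0.0221 = 2.21%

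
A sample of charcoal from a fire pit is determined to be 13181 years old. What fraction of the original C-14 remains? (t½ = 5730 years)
N/N₀ = (1/2)^(t/t½) = 0.203 = 20.3%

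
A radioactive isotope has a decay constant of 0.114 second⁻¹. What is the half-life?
t½ = ln(2)/λ = 6.08 seconds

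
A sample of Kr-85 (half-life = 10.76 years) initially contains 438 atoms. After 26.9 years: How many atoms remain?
N = N₀(1/2)^(t/t½) = 77.43 atoms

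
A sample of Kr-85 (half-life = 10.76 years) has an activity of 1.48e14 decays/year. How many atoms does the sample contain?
N = A/λ = 2.297e15 atoms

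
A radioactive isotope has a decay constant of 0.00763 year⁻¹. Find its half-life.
t½ = ln(2)/λ = 90.84 years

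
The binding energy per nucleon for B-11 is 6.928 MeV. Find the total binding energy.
B.E. = 6.928 × 11 = 76.21 MeV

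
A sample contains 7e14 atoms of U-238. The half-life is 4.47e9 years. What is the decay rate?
A = λN = 1.085e5 decays/year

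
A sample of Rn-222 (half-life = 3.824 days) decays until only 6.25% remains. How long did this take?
t = t½ × log₂(N₀/N) = 15.3 days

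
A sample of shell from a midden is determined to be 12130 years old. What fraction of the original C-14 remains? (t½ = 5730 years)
N/N₀ = (1/2)^(t/t½) = 0.2305 = 23.1%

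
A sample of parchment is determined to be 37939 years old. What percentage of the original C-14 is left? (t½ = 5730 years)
N/N₀ = (1/2)^(t/t½) = 0.01016 = 1.02%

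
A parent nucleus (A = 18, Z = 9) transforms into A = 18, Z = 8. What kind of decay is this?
ΔA = 0, ΔZ = -1 ⇒ beta-plus decay (β⁺) or electron capture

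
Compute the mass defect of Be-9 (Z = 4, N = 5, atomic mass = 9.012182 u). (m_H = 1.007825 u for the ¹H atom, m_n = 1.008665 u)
Δm = Z·m_H + N·m_n − M = 0.06244 u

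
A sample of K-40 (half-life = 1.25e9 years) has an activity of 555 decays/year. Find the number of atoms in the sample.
N = A/λ = 1.001e12 atoms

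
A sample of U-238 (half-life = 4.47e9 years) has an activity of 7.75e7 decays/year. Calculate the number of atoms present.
N = A/λ = 4.998e17 atoms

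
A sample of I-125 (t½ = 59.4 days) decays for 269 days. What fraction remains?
N/N₀ = (1/2)^(t/t½) = 0.04333 = 4.33%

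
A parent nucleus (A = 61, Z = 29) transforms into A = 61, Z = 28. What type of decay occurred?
ΔA = 0, ΔZ = -1 ⇒ beta-plus decay (β⁺) or electron capture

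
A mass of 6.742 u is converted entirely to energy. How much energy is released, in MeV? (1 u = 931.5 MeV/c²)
E = mc² = 6280 MeV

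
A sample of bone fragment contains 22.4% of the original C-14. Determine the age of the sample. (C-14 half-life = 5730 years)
Age = t½ × log₂(1/ratio) = 12370 years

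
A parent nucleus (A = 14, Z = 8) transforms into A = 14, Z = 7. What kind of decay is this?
ΔA = 0, ΔZ = -1 ⇒ beta-plus decay (β⁺) or electron capture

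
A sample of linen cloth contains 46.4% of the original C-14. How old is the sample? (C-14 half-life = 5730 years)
Age = t½ × log₂(1/ratio) = 6348 years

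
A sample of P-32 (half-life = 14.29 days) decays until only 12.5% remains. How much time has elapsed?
t = t½ × log₂(N₀/N) = 42.87 days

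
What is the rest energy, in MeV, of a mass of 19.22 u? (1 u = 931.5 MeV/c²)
E = mc² = 17900 MeV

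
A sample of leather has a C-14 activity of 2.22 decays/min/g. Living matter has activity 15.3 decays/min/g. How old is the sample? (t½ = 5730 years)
Age = t½ × log₂(A₀/A) = 15960 years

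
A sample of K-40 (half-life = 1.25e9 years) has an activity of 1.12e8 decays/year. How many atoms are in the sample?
N = A/λ = 2.02e17 atoms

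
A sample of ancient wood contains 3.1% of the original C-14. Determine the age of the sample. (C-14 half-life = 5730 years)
Age = t½ × log₂(1/ratio) = 28720 years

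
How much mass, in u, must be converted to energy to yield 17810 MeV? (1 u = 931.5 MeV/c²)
m = E/c² = 19.12 u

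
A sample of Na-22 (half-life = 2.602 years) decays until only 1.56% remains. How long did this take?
t = t½ × log₂(N₀/N) = 15.62 years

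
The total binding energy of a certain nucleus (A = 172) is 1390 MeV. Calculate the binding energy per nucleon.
B.E./A = 1390/172 = 8.081 MeV/nucleon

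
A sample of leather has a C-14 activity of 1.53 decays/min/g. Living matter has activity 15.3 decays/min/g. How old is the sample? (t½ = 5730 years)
Age = t½ × log₂(A₀/A) = 19030 years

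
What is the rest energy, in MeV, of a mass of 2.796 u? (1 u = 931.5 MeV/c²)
E = mc² = 2604 MeV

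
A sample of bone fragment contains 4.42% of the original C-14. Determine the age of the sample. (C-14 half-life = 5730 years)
Age = t½ × log₂(1/ratio) = 25780 years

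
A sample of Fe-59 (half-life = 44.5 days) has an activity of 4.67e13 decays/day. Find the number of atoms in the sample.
N = A/λ = 2.998e15 atoms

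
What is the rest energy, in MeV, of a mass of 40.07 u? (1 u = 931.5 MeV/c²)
E = mc² = 37330 MeV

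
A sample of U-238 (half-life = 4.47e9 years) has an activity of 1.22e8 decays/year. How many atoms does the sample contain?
N = A/λ = 7.868e17 atoms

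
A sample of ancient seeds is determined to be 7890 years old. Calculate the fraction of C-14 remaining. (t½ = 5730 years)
N/N₀ = (1/2)^(t/t½) = 0.385 = 38.5%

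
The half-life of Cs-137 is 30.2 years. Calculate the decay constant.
λ = ln(2)/t½ = 0.02295 year⁻¹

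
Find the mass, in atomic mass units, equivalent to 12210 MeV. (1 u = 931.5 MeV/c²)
m = E/c² = 13.11 u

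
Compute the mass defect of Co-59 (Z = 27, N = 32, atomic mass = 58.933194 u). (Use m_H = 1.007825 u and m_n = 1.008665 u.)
Δm = Z·m_H + N·m_n − M = 0.5554 u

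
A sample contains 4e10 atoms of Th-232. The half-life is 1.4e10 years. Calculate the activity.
A = λN = 1.98 decays/year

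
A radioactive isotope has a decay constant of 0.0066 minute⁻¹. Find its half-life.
t½ = ln(2)/λ = 105 minutes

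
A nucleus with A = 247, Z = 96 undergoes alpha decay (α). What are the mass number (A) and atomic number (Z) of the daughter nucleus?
Daughter: A = 243, Z = 94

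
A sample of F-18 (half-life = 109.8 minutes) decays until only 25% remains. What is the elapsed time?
t = t½ × log₂(N₀/N) = 219.6 minutes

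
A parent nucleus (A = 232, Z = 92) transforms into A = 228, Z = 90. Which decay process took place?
ΔA = -4, ΔZ = -2 ⇒ alpha decay (α)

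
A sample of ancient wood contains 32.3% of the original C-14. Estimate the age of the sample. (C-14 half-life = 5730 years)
Age = t½ × log₂(1/ratio) = 9342 years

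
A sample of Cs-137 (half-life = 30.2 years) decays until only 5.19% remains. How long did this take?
t = t½ × log₂(N₀/N) = 128.9 years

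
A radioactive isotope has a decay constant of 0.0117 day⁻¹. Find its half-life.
t½ = ln(2)/λ = 59.24 days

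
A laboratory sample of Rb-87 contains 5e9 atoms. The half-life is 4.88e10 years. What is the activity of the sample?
A = λN = 0.07102 decays/year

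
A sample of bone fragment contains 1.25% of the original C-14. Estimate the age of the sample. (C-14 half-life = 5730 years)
Age = t½ × log₂(1/ratio) = 36220 years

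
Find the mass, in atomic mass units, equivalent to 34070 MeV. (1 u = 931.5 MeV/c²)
m = E/c² = 36.58 u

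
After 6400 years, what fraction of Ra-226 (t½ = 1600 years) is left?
N/N₀ = (1/2)^(t/t½) = 0.0625 = 6.25%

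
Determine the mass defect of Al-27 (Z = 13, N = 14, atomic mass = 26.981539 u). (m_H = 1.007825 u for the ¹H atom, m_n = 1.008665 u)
Δm = Z·m_H + N·m_n − M = 0.2415 u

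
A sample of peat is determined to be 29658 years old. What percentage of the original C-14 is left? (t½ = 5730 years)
N/N₀ = (1/2)^(t/t½) = 0.02766 = 2.77%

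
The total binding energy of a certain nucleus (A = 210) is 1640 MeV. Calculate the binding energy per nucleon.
B.E./A = 1640/210 = 7.81 MeV/nucleon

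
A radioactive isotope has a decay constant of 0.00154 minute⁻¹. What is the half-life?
t½ = ln(2)/λ = 450.1 minutes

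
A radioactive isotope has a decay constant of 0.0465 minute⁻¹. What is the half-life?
t½ = ln(2)/λ = 14.91 minutes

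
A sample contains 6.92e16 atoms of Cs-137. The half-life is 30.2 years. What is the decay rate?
A = λN = 1.588e15 decays/year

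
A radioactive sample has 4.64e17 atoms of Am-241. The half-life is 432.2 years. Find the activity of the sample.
A = λN = 7.441e14 decays/year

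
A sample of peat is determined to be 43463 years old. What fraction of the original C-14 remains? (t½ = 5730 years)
N/N₀ = (1/2)^(t/t½) = 0.005208 = 0.521%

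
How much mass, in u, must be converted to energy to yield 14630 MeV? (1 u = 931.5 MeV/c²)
m = E/c² = 15.71 u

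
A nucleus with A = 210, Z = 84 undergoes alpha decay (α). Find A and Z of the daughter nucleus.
Daughter: A = 206, Z = 82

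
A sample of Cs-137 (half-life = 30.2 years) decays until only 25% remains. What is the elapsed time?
t = t½ × log₂(N₀/N) = 60.4 years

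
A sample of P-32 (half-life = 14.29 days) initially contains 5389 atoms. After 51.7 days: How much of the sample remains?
N = N₀(1/2)^(t/t½) = 438.9 atoms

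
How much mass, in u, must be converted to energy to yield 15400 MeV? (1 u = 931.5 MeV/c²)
m = E/c² = 16.53 u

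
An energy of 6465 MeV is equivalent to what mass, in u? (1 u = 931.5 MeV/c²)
m = E/c² = 6.94 u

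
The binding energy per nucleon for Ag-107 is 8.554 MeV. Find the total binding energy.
B.E. = 8.554 × 107 = 915.3 MeV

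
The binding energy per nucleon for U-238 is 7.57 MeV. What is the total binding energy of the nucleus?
B.E. = 7.57 × 238 = 1802 MeV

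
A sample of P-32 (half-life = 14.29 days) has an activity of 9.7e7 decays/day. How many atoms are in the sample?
N = A/λ = 2e9 atoms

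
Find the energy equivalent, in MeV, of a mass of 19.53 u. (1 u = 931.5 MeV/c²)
E = mc² = 18190 MeV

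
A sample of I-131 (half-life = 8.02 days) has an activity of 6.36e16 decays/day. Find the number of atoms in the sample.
N = A/λ = 7.359e17 atoms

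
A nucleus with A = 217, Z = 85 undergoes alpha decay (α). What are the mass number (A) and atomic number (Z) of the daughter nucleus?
Daughter: A = 213, Z = 83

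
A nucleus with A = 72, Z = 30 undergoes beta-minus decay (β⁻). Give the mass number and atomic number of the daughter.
Daughter: A = 72, Z = 31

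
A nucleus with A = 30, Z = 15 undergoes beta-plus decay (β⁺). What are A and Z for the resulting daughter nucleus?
Daughter: A = 30, Z = 14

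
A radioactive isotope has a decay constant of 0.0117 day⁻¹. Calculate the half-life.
t½ = ln(2)/λ = 59.24 days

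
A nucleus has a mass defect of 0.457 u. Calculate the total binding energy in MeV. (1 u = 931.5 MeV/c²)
B.E. = Δm × 931.5 = 425.7 MeV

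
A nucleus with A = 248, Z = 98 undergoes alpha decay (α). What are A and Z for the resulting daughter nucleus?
Daughter: A = 244, Z = 96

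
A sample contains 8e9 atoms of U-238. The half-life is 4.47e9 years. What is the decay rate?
A = λN = 1.241 decays/year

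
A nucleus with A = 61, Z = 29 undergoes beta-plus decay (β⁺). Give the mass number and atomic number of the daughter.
Daughter: A = 61, Z = 28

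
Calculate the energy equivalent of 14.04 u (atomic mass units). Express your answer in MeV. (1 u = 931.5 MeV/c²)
E = mc² = 13080 MeV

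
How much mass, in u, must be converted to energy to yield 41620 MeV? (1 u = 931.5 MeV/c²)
m = E/c² = 44.68 u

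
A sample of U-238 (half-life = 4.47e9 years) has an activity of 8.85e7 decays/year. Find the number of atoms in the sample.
N = A/λ = 5.707e17 atoms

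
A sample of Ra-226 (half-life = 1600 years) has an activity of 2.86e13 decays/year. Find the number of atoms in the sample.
N = A/λ = 6.602e16 atoms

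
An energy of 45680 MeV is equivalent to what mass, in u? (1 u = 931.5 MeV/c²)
m = E/c² = 49.04 u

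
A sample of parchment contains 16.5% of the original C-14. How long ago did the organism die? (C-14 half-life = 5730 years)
Age = t½ × log₂(1/ratio) = 14890 years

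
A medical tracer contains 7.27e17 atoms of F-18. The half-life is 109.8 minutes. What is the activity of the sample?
A = λN = 4.589e15 decays/minute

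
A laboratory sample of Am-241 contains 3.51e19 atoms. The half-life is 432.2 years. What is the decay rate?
A = λN = 5.629e16 decays/year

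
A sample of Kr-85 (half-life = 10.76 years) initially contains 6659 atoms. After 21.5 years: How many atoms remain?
N = N₀(1/2)^(t/t½) = 1667 atoms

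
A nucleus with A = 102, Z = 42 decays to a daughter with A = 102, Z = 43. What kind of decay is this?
ΔA = 0, ΔZ = +1 ⇒ beta-minus decay (β⁻)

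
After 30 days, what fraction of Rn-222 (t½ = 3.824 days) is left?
N/N₀ = (1/2)^(t/t½) = 0.004349 = 0.435%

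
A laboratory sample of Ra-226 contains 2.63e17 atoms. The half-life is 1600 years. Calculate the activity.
A = λN = 1.139e14 decays/year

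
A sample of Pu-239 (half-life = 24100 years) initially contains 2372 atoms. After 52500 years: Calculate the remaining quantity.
N = N₀(1/2)^(t/t½) = 524 atoms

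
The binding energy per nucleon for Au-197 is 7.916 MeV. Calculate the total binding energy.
B.E. = 7.916 × 197 = 1559 MeV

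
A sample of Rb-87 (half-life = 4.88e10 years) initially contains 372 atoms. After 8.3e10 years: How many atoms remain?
N = N₀(1/2)^(t/t½) = 114.4 atoms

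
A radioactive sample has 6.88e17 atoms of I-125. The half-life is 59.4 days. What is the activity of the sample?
A = λN = 8.028e15 decays/day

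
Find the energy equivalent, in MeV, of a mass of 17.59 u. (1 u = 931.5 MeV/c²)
E = mc² = 16390 MeV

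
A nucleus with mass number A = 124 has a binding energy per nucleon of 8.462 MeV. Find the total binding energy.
B.E. = 8.462 × 124 = 1049 MeV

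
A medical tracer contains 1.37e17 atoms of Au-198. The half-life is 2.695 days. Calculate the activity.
A = λN = 3.524e16 decays/day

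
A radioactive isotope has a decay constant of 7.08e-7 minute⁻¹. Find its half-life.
t½ = ln(2)/λ = 9.79e5 minutes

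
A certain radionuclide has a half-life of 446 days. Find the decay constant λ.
λ = ln(2)/t½ = 0.001554 day⁻¹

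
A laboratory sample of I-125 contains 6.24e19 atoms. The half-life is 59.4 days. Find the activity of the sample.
A = λN = 7.282e17 decays/day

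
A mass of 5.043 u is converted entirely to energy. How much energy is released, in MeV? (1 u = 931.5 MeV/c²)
E = mc² = 4698 MeV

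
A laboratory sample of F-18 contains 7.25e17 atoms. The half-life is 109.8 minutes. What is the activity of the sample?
A = λN = 4.577e15 decays/minute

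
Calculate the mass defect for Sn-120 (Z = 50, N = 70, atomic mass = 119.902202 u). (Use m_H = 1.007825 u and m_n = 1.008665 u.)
Δm = Z·m_H + N·m_n − M = 1.096 u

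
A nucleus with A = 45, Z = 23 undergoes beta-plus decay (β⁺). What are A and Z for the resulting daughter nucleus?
Daughter: A = 45, Z = 22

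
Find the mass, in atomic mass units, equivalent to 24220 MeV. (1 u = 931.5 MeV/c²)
m = E/c² = 26 u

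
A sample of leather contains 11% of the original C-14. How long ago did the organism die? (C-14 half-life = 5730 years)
Age = t½ × log₂(1/ratio) = 18250 years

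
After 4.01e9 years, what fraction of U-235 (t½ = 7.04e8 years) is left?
N/N₀ = (1/2)^(t/t½) = 0.01929 = 1.93%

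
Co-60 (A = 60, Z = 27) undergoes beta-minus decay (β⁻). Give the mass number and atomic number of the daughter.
Daughter: A = 60, Z = 28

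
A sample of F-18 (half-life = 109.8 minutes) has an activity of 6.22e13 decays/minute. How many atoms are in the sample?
N = A/λ = 9.853e15 atoms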